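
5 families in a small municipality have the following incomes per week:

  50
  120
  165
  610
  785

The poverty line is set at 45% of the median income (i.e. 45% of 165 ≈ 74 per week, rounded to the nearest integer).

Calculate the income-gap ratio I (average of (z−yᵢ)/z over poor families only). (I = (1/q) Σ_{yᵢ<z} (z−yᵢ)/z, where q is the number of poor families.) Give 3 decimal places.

0.324

Incomes under z: 50 (q = 1 of N = 5).
Shortfall ratios (z−y)/z: 0.3243; sum = 0.324324.
I averages over the q = 1 poor units only: 0.324324 / 1 = 0.324.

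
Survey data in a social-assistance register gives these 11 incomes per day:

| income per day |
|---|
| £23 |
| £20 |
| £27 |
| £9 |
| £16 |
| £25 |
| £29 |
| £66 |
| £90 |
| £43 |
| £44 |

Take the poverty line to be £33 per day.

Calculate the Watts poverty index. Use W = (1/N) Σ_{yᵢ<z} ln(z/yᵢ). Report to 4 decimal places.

Below the line: £9, £16, £20, £23, £25, £27, £29 (q = 7 of N = 11).
ln(z/y) terms: ln(33/9) = 1.2993; ln(33/16) = 0.7239; ln(33/20) = 0.5008; ln(33/23) = 0.3610; ln(33/25) = 0.2776; ln(33/27) = 0.2007; ln(33/29) = 0.1292.
W = 3.492505 / 11 = 0.3175.

0.3175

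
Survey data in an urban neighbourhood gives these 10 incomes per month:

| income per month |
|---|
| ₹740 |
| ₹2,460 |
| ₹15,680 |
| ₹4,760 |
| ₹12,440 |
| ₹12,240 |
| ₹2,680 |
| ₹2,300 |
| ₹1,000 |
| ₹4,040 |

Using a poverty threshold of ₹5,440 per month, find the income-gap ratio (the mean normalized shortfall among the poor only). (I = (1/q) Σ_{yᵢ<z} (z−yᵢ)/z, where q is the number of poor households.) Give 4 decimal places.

0.5278

Below the line: ₹740, ₹1,000, ₹2,300, ₹2,460, ₹2,680, ₹4,040, ₹4,760 (q = 7 of N = 10).
Relative gaps: 0.8640, 0.8162, 0.5772, 0.5478, 0.5074, 0.2574, 0.1250; sum = 3.694853.
I averages over the q = 7 poor units only: 3.694853 / 7 = 0.5278.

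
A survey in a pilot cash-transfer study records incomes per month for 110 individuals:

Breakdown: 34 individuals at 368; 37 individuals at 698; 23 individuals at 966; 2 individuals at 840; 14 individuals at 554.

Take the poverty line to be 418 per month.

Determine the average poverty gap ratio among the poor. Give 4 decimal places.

0.1196

Incomes under z: 34×368 (q = 34 of N = 110).
Relative gaps: 0.1196 (×34); sum = 4.066986.
I averages over the q = 34 poor units only: 4.066986 / 34 = 0.1196.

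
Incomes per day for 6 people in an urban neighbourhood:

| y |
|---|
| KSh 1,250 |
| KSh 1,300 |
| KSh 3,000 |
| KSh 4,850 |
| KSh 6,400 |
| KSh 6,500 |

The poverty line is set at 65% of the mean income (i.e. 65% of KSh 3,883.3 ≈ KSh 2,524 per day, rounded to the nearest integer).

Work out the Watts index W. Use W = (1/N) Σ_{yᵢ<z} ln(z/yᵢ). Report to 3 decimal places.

0.228

Below the line: KSh 1,250, KSh 1,300 (q = 2 of N = 6).
ln(z/y) terms: ln(2524/1250) = 0.7027; ln(2524/1300) = 0.6635.
W = 1.366182 / 6 = 0.228.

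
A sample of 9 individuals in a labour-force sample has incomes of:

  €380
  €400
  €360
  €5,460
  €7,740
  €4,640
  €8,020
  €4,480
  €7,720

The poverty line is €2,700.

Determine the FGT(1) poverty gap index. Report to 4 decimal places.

Incomes under z: €360, €380, €400 (q = 3 of N = 9).
Shortfall ratios: (2700−360)/2700 = 0.8667; (2700−380)/2700 = 0.8593; (2700−400)/2700 = 0.8519.
Sum of shortfalls = 2.577778; P₁ averages over all N: 2.577778 / 9 = 0.2864.

0.2864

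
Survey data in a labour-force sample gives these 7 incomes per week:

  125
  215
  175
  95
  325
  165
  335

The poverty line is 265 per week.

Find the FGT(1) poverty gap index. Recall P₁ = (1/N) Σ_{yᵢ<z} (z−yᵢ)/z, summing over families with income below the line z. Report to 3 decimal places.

0.296

Incomes under z: 95, 125, 165, 175, 215 (q = 5 of N = 7).
Shortfall ratios: (265−95)/265 = 0.6415; (265−125)/265 = 0.5283; (265−165)/265 = 0.3774; (265−175)/265 = 0.3396; (265−215)/265 = 0.1887.
Σ = 2.075472. Dividing by the full population N = 7 gives P₁ = 0.296.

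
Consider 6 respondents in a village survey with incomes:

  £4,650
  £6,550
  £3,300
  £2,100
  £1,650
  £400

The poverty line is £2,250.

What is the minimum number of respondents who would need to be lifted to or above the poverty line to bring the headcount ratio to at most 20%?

3 of the 6 respondents are poor, so H = 3/6 = 0.500.
A headcount ratio of at most 20% allows at most ⌊0.20 × 6⌋ = 1 poor respondents.
So at least 3 − 1 = 2 must be lifted.

2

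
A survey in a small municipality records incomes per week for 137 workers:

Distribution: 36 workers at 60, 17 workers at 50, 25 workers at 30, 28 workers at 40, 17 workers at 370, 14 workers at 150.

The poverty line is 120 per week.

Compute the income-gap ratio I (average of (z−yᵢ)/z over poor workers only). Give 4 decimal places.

0.6164

Poor units: 25×30, 28×40, 17×50, 36×60 (q = 106 of N = 137).
Shortfall ratios (z−y)/z: 0.7500 (×25), 0.6667 (×28), 0.5833 (×17), 0.5000 (×36); sum = 65.333333.
I averages over the q = 106 poor units only: 65.333333 / 106 = 0.6164.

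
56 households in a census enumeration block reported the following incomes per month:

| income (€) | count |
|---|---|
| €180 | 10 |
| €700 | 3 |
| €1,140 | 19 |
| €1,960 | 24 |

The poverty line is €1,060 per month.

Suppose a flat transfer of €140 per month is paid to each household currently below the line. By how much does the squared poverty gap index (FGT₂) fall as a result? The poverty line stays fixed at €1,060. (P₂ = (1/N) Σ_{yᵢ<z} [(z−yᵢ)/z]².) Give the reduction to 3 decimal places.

0.040

Before: below the line — 10×€180, 3×€700; squared poverty gap index (FGT₂) = 0.12925.
After the €140 transfer: below the line — 10×€320, 3×€840; squared poverty gap index (FGT₂) = 0.08934.
Reduction = 0.12925 − 0.08934 = 0.040.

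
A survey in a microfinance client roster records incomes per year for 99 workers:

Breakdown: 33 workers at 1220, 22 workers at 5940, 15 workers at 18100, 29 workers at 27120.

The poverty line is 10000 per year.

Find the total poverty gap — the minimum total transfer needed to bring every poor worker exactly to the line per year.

379060

Poor units: 33×1220, 22×5940 (q = 55 of N = 99).
Individual gaps: 33×(10000−1220) = 289740; 22×(10000−5940) = 89320.
Aggregate gap = 379060.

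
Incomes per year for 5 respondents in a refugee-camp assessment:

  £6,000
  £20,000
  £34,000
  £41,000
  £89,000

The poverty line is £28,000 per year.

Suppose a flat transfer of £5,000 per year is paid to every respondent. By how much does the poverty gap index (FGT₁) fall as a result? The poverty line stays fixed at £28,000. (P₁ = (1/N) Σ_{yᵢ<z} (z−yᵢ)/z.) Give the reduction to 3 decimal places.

Before: below the line — £6,000, £20,000; poverty gap index (FGT₁) = 0.21429.
After the £5,000 transfer: below the line — £11,000, £25,000; poverty gap index (FGT₁) = 0.14286.
Reduction = 0.21429 − 0.14286 = 0.071.

0.071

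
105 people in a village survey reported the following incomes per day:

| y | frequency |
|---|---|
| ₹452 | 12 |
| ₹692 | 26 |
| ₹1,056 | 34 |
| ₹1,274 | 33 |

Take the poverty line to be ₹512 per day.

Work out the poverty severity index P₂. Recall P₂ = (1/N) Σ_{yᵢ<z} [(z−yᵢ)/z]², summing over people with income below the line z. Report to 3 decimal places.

Below the line: 12×₹452 (q = 12 of N = 105).
Gap ratios (z−y)/z: (512−452)/512 = 0.1172 (×12).
Squared: 0.0137 (×12).
Sum = 0.164795; P₂ = 0.164795 / 105 = 0.002.

0.002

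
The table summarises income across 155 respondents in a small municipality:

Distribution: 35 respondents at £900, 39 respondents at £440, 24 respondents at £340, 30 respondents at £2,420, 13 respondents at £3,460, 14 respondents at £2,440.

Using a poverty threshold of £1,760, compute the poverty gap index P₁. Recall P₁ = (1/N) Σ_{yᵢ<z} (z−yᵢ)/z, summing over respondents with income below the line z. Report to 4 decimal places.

Incomes under z: 24×£340, 39×£440, 35×£900 (q = 98 of N = 155).
Normalized shortfalls: (1760−340)/1760 = 0.8068 (×24); (1760−440)/1760 = 0.7500 (×39); (1760−900)/1760 = 0.4886 (×35).
Sum of shortfalls = 65.715909; P₁ averages over all N: 65.715909 / 155 = 0.4240.

0.4240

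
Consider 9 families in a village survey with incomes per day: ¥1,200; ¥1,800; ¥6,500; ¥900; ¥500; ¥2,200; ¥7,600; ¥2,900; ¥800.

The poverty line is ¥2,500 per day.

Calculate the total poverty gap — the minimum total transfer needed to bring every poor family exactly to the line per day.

Below z: ¥500, ¥800, ¥900, ¥1,200, ¥1,800, ¥2,200 (q = 6 of N = 9).
Individual gaps: 2500−500 = 2000; 2500−800 = 1700; 2500−900 = 1600; 2500−1200 = 1300; 2500−1800 = 700; 2500−2200 = 300.
Aggregate gap = ¥7,600.

¥7,600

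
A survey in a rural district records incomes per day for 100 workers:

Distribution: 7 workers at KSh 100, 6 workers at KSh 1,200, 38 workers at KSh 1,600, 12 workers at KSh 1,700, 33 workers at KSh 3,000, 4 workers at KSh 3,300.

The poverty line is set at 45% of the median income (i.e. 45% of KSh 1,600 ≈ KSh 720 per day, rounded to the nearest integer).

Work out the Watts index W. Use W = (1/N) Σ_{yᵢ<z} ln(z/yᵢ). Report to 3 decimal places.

Poor units: 7×KSh 100 (q = 7 of N = 100).
Log gaps: ln(720/100) = 1.9741 (×7).
W = 13.818567 / 100 = 0.138.

0.138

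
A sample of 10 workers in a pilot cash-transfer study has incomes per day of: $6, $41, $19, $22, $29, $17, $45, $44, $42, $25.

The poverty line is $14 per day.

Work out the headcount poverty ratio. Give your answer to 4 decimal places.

1 of the 10 workers have income below $14.
H = 1/10 = 0.1000.

0.1000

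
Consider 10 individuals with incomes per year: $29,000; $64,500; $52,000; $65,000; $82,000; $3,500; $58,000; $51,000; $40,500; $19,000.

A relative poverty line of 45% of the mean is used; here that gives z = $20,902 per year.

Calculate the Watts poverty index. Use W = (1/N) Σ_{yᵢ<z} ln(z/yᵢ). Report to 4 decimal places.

Incomes under z: $3,500, $19,000 (q = 2 of N = 10).
Log shortfalls: ln(20902/3500) = 1.7871; ln(20902/19000) = 0.0954.
W = 1.882488 / 10 = 0.1882.

0.1882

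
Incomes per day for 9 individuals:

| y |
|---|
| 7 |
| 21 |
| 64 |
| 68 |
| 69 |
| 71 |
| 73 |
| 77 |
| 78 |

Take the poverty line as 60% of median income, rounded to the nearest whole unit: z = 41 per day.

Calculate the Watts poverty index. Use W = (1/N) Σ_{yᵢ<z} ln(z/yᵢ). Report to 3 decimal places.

0.271

Incomes under z: 7, 21 (q = 2 of N = 9).
Log shortfalls: ln(41/7) = 1.7677; ln(41/21) = 0.6690.
W = 2.436712 / 9 = 0.271.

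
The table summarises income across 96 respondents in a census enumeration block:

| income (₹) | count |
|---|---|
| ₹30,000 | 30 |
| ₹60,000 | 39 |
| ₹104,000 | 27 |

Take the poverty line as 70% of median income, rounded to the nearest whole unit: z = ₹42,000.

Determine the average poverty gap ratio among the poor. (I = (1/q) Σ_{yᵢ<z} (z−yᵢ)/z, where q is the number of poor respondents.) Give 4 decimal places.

0.2857

Below the line: 30×₹30,000 (q = 30 of N = 96).
Relative gaps: 0.2857 (×30); sum = 8.571429.
I averages over the q = 30 poor units only: 8.571429 / 30 = 0.2857.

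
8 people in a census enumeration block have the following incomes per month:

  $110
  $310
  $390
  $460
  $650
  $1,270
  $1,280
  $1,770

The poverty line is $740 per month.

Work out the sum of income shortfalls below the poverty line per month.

Below the line: $110, $310, $390, $460, $650 (q = 5 of N = 8).
Individual gaps: 740−110 = 630; 740−310 = 430; 740−390 = 350; 740−460 = 280; 740−650 = 90.
Aggregate gap = $1,780.

$1,780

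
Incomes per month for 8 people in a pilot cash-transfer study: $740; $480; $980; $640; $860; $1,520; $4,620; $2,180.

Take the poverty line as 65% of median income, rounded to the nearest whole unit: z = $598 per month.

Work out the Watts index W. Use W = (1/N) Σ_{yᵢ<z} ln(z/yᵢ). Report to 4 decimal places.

0.0275

Poor units: $480 (q = 1 of N = 8).
Log gaps: ln(598/480) = 0.2198.
W = 0.219805 / 8 = 0.0275.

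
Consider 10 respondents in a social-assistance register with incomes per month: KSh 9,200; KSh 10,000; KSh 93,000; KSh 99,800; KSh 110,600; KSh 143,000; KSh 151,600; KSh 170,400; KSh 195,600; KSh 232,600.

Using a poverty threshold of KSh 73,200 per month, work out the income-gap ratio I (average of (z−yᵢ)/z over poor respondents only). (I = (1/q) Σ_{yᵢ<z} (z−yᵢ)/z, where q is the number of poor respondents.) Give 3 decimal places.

0.869

Below the line: KSh 9,200, KSh 10,000 (q = 2 of N = 10).
Shortfall ratios (z−y)/z: 0.8743, 0.8634; sum = 1.737705.
The income-gap ratio divides by q (the poor only): 1.737705 / 2 = 0.869.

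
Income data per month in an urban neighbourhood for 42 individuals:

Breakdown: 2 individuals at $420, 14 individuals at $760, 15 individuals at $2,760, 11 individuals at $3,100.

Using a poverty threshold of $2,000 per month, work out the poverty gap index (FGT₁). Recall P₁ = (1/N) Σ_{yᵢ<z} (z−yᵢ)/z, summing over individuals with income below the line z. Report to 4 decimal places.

Below the line: 2×$420, 14×$760 (q = 16 of N = 42).
Relative gaps: (2000−420)/2000 = 0.7900 (×2); (2000−760)/2000 = 0.6200 (×14).
Σ = 10.260000. Dividing by the full population N = 42 gives P₁ = 0.2443.

0.2443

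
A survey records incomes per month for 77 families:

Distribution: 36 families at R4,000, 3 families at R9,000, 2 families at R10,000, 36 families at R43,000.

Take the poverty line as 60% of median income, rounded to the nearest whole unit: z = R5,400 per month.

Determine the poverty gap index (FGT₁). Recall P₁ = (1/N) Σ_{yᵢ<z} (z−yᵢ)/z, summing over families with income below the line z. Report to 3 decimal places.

Below z: 36×R4,000 (q = 36 of N = 77).
Relative gaps: (5400−4000)/5400 = 0.2593 (×36).
Σ = 9.333333. Dividing by the full population N = 77 gives P₁ = 0.121.

0.121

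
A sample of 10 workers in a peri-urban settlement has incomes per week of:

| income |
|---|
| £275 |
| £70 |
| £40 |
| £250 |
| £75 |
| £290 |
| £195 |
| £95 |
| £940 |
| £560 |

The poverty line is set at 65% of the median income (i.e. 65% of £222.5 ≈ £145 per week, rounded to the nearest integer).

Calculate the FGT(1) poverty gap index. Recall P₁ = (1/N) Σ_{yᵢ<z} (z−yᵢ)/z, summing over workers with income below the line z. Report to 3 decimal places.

0.207

Incomes under z: £40, £70, £75, £95 (q = 4 of N = 10).
Shortfall ratios: (145−40)/145 = 0.7241; (145−70)/145 = 0.5172; (145−75)/145 = 0.4828; (145−95)/145 = 0.3448.
Σ = 2.068966. Dividing by the full population N = 10 gives P₁ = 0.207.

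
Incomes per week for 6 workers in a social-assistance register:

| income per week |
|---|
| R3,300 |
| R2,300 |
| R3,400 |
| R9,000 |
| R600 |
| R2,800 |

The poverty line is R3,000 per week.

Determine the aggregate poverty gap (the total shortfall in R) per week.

R3,300

Below z: R600, R2,300, R2,800 (q = 3 of N = 6).
Individual gaps: 3000−600 = 2400; 3000−2300 = 700; 3000−2800 = 200.
Aggregate gap = R3,300.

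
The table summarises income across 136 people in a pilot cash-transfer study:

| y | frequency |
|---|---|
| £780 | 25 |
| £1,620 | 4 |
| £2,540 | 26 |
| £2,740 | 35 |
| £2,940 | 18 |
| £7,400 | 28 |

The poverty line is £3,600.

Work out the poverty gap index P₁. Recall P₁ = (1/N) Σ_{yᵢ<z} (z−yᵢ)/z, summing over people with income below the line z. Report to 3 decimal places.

0.302

Incomes under z: 25×£780, 4×£1,620, 26×£2,540, 35×£2,740, 18×£2,940 (q = 108 of N = 136).
Normalized shortfalls: (3600−780)/3600 = 0.7833 (×25); (3600−1620)/3600 = 0.5500 (×4); (3600−2540)/3600 = 0.2944 (×26); (3600−2740)/3600 = 0.2389 (×35); (3600−2940)/3600 = 0.1833 (×18).
Sum of shortfalls = 41.100000; P₁ averages over all N: 41.100000 / 136 = 0.302.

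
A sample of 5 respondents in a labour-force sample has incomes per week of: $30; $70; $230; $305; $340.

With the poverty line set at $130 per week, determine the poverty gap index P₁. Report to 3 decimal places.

Below z: $30, $70 (q = 2 of N = 5).
Shortfall ratios: (130−30)/130 = 0.7692; (130−70)/130 = 0.4615.
Sum of shortfalls = 1.230769; P₁ averages over all N: 1.230769 / 5 = 0.246.

0.246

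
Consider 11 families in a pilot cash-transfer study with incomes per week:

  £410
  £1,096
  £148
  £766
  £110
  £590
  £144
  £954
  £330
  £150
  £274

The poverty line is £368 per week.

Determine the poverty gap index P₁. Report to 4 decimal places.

Poor units: £110, £144, £148, £150, £274, £330 (q = 6 of N = 11).
Normalized shortfalls: (368−110)/368 = 0.7011; (368−144)/368 = 0.6087; (368−148)/368 = 0.5978; (368−150)/368 = 0.5924; (368−274)/368 = 0.2554; (368−330)/368 = 0.1033.
Sum of shortfalls = 2.858696; P₁ averages over all N: 2.858696 / 11 = 0.2599.

0.2599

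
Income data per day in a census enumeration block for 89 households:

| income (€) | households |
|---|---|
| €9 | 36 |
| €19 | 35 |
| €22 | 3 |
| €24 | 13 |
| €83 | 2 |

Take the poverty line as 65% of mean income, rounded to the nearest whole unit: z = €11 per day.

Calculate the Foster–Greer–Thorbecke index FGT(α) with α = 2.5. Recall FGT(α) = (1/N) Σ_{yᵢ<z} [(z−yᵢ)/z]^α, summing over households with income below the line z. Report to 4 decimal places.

Poor units: 36×€9 (q = 36 of N = 89).
Shortfall ratios: (11−9)/11 = 0.1818 (×36).
Raised to α = 2.5: 0.01410 (×36).
Sum = 0.507453; FGT(2.5) = 0.507453 / 89 = 0.0057.

0.0057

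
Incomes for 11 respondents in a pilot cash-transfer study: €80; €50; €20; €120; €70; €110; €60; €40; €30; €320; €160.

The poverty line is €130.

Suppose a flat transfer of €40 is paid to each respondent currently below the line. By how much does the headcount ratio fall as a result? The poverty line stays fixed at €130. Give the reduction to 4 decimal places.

0.1818

Before: below the line — €20, €30, €40, €50, €60, €70, €80, €110, €120; headcount ratio = 0.818182.
After the €40 transfer: below the line — €60, €70, €80, €90, €100, €110, €120; headcount ratio = 0.636364.
Reduction = 0.818182 − 0.636364 = 0.1818.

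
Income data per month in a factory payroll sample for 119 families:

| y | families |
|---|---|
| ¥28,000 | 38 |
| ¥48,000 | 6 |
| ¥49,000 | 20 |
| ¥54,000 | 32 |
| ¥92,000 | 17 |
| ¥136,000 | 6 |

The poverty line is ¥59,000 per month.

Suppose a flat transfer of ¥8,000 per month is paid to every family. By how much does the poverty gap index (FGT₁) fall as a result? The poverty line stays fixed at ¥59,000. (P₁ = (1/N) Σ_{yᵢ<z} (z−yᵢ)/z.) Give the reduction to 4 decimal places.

Before: below the line — 38×¥28,000, 6×¥48,000, 20×¥49,000, 32×¥54,000; poverty gap index (FGT₁) = 0.228457.
After the ¥8,000 transfer: below the line — 38×¥36,000, 6×¥56,000, 20×¥57,000; poverty gap index (FGT₁) = 0.132745.
Reduction = 0.228457 − 0.132745 = 0.0957.

0.0957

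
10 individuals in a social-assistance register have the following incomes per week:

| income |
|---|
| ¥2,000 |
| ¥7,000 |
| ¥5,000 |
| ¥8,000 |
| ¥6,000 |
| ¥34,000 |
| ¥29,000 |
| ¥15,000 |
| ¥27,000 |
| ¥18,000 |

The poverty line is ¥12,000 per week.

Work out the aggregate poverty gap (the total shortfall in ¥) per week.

Below the line: ¥2,000, ¥5,000, ¥6,000, ¥7,000, ¥8,000 (q = 5 of N = 10).
Individual gaps: 12000−2000 = 10000; 12000−5000 = 7000; 12000−6000 = 6000; 12000−7000 = 5000; 12000−8000 = 4000.
Aggregate gap = ¥32,000.

¥32,000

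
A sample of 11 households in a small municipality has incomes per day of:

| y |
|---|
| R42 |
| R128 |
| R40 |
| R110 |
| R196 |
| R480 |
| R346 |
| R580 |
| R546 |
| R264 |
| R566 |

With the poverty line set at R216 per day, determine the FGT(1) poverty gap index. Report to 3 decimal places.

0.237

Incomes under z: R40, R42, R110, R128, R196 (q = 5 of N = 11).
Shortfall ratios: (216−40)/216 = 0.8148; (216−42)/216 = 0.8056; (216−110)/216 = 0.4907; (216−128)/216 = 0.4074; (216−196)/216 = 0.0926.
Σ = 2.611111. Dividing by the full population N = 11 gives P₁ = 0.237.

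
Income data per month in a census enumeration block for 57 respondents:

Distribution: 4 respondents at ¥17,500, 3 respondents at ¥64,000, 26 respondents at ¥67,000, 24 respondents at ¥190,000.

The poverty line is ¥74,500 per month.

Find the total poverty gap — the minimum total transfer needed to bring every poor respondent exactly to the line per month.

Incomes under z: 4×¥17,500, 3×¥64,000, 26×¥67,000 (q = 33 of N = 57).
Individual gaps: 4×(74500−17500) = 228000; 3×(74500−64000) = 31500; 26×(74500−67000) = 195000.
Aggregate gap = ¥454,500.

¥454,500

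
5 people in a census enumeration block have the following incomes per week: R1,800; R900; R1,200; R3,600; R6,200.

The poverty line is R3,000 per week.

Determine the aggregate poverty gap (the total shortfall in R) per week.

R5,100

Below the line: R900, R1,200, R1,800 (q = 3 of N = 5).
Individual gaps: 3000−900 = 2100; 3000−1200 = 1800; 3000−1800 = 1200.
Aggregate gap = R5,100.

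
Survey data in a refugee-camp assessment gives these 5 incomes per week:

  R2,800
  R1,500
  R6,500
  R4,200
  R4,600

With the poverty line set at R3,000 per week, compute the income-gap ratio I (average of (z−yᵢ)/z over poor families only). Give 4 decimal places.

Poor units: R1,500, R2,800 (q = 2 of N = 5).
Shortfall ratios (z−y)/z: 0.5000, 0.0667; sum = 0.566667.
I averages over the q = 2 poor units only: 0.566667 / 2 = 0.2833.

0.2833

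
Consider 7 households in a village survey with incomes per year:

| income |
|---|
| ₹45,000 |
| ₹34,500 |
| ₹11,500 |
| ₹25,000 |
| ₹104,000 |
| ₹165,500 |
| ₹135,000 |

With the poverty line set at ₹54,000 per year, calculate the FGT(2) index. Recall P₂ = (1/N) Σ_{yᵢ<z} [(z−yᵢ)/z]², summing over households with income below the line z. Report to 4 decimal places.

Incomes under z: ₹11,500, ₹25,000, ₹34,500, ₹45,000 (q = 4 of N = 7).
Shortfall ratios: (54000−11500)/54000 = 0.7870; (54000−25000)/54000 = 0.5370; (54000−34500)/54000 = 0.3611; (54000−45000)/54000 = 0.1667.
Squared: 0.6194; 0.2884; 0.1304; 0.0278.
Sum = 1.066015; P₂ = 1.066015 / 7 = 0.1523.

0.1523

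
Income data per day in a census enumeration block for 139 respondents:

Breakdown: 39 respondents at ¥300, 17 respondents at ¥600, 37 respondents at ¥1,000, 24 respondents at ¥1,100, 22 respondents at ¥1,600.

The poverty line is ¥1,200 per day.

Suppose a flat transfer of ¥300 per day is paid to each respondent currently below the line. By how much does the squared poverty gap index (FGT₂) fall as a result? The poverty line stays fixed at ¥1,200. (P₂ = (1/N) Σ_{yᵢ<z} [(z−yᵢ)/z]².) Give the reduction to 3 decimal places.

Before: below the line — 39×¥300, 17×¥600, 37×¥1,000, 24×¥1,100; squared poverty gap index (FGT₂) = 0.19699.
After the ¥300 transfer: below the line — 39×¥600, 17×¥900; squared poverty gap index (FGT₂) = 0.07779.
Reduction = 0.19699 − 0.07779 = 0.119.

0.119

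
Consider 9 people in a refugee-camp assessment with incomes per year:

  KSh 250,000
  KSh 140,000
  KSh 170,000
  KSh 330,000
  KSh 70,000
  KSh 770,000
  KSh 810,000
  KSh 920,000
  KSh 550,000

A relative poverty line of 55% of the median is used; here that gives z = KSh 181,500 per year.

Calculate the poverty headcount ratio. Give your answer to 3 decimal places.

0.333

3 of the 9 people have income below KSh 181,500.
H = 3/9 = 0.333.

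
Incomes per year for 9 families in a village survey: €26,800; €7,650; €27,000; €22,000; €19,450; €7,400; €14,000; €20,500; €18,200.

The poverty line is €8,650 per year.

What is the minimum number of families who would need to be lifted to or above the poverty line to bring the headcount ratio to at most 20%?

1

Currently q = 2 of N = 9 are below the line (H = 0.222).
A headcount ratio of at most 20% allows at most ⌊0.20 × 9⌋ = 1 poor families.
So at least 2 − 1 = 1 must be lifted.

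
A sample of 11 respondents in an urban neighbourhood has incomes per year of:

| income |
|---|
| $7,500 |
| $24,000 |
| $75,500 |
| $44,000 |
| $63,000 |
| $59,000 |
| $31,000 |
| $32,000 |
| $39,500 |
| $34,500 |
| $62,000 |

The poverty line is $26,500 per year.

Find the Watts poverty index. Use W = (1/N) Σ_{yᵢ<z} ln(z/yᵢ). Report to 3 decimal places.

Poor units: $7,500, $24,000 (q = 2 of N = 11).
Log shortfalls: ln(26500/7500) = 1.2622; ln(26500/24000) = 0.0991.
W = 1.361333 / 11 = 0.124.

0.124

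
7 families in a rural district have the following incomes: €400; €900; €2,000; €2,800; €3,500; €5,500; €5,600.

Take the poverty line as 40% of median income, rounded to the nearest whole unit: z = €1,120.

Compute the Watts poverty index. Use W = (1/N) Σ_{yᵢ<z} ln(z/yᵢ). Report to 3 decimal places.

0.178

Poor units: €400, €900 (q = 2 of N = 7).
ln(z/y) terms: ln(1120/400) = 1.0296; ln(1120/900) = 0.2187.
W = 1.248309 / 7 = 0.178.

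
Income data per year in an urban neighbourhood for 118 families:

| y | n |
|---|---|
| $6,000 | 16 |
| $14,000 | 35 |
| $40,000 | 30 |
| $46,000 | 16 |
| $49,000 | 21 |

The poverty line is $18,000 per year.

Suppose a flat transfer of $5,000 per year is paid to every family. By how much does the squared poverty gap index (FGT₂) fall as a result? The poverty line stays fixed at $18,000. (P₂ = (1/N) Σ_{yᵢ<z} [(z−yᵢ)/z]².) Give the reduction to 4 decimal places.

Before: below the line — 16×$6,000, 35×$14,000; squared poverty gap index (FGT₂) = 0.074911.
After the $5,000 transfer: below the line — 16×$11,000; squared poverty gap index (FGT₂) = 0.020506.
Reduction = 0.074911 − 0.020506 = 0.0544.

0.0544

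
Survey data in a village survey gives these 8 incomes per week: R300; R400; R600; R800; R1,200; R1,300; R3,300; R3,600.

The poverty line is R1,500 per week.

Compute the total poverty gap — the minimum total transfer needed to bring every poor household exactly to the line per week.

R4,400

Incomes under z: R300, R400, R600, R800, R1,200, R1,300 (q = 6 of N = 8).
Individual gaps: 1500−300 = 1200; 1500−400 = 1100; 1500−600 = 900; 1500−800 = 700; 1500−1200 = 300; 1500−1300 = 200.
Aggregate gap = R4,400.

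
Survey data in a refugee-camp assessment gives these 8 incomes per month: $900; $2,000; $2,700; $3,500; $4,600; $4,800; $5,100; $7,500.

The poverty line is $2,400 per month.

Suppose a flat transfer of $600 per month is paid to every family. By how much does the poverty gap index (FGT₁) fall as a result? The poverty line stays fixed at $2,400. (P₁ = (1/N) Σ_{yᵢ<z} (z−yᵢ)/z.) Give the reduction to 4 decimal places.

0.0521

Before: below the line — $900, $2,000; poverty gap index (FGT₁) = 0.098958.
After the $600 transfer: below the line — $1,500; poverty gap index (FGT₁) = 0.046875.
Reduction = 0.098958 − 0.046875 = 0.0521.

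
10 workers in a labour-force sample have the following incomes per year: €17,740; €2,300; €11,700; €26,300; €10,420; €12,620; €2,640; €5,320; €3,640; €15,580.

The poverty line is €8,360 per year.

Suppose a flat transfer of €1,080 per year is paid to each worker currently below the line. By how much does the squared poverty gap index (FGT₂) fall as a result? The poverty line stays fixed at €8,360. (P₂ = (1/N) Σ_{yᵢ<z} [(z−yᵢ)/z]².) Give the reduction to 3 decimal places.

0.054

Before: below the line — €2,300, €2,640, €3,640, €5,320; squared poverty gap index (FGT₂) = 0.14446.
After the €1,080 transfer: below the line — €3,380, €3,720, €4,720, €6,400; squared poverty gap index (FGT₂) = 0.09074.
Reduction = 0.14446 − 0.09074 = 0.054.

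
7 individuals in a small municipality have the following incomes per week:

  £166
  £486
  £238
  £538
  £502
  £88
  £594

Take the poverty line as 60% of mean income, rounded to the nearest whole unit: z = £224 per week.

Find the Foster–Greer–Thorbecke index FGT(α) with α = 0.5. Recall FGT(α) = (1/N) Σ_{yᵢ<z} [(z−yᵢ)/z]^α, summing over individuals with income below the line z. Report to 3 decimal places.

Below z: £88, £166 (q = 2 of N = 7).
Relative gaps: (224−88)/224 = 0.6071; (224−166)/224 = 0.2589.
Raised to α = 0.5: 0.77919; 0.50885.
Sum = 1.288044; FGT(0.5) = 1.288044 / 7 = 0.184.

0.184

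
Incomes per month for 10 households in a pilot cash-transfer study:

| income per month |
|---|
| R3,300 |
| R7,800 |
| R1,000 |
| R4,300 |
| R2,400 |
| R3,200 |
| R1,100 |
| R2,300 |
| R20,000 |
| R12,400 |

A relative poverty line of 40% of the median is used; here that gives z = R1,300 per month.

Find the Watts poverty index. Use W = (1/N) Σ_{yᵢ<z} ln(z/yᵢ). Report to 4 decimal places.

0.0429

Incomes under z: R1,000, R1,100 (q = 2 of N = 10).
ln(z/y) terms: ln(1300/1000) = 0.2624; ln(1300/1100) = 0.1671.
W = 0.429418 / 10 = 0.0429.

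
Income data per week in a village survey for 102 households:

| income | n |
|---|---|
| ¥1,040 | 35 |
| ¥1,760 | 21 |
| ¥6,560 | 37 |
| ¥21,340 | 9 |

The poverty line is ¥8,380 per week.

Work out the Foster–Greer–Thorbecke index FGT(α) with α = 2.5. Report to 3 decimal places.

Incomes under z: 35×¥1,040, 21×¥1,760, 37×¥6,560 (q = 93 of N = 102).
Gap ratios (z−y)/z: (8380−1040)/8380 = 0.8759 (×35); (8380−1760)/8380 = 0.7900 (×21); (8380−6560)/8380 = 0.2172 (×37).
Raised to α = 2.5: 0.71801 (×35); 0.55467 (×21); 0.02198 (×37).
Sum = 37.591740; FGT(2.5) = 37.591740 / 102 = 0.369.

0.369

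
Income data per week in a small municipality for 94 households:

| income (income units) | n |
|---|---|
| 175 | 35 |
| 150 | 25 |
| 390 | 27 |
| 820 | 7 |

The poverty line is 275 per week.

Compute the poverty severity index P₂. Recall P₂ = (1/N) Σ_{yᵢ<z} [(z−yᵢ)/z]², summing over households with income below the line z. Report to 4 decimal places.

Poor units: 25×150, 35×175 (q = 60 of N = 94).
Shortfall ratios: (275−150)/275 = 0.4545 (×25); (275−175)/275 = 0.3636 (×35).
Squared: 0.2066 (×25); 0.1322 (×35).
Sum = 9.793388; P₂ = 9.793388 / 94 = 0.1042.

0.1042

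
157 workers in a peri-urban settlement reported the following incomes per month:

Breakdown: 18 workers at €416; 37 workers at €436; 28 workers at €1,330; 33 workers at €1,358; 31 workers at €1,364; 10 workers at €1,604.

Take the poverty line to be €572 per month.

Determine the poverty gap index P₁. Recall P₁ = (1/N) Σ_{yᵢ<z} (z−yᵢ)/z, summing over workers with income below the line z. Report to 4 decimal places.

0.0873

Poor units: 18×€416, 37×€436 (q = 55 of N = 157).
Normalized shortfalls: (572−416)/572 = 0.2727 (×18); (572−436)/572 = 0.2378 (×37).
Sum of shortfalls = 13.706294; P₁ averages over all N: 13.706294 / 157 = 0.0873.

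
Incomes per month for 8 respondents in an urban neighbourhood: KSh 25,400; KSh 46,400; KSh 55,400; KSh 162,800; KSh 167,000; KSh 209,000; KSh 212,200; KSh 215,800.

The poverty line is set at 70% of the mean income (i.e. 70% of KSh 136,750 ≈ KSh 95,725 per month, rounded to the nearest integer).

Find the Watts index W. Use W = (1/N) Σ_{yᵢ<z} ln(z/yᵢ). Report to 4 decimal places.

Incomes under z: KSh 25,400, KSh 46,400, KSh 55,400 (q = 3 of N = 8).
Log gaps: ln(95725/25400) = 1.3267; ln(95725/46400) = 0.7242; ln(95725/55400) = 0.5469.
W = 2.597810 / 8 = 0.3247.

0.3247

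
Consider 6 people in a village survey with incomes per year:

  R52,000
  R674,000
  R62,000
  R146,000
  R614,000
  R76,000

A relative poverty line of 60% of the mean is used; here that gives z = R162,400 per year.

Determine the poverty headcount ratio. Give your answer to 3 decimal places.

0.667

4 of the 6 people have income below R162,400.
H = 4/6 = 0.667.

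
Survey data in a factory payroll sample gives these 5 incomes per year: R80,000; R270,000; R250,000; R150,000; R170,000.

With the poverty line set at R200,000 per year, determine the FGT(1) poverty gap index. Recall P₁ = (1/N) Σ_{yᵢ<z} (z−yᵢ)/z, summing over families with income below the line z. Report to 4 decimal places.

Below the line: R80,000, R150,000, R170,000 (q = 3 of N = 5).
Shortfall ratios: (200000−80000)/200000 = 0.6000; (200000−150000)/200000 = 0.2500; (200000−170000)/200000 = 0.1500.
Sum of shortfalls = 1.000000; P₁ averages over all N: 1.000000 / 5 = 0.2000.

0.2000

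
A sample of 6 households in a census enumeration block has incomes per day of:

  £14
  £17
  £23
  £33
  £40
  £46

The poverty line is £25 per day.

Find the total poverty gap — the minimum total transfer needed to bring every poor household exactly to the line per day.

Below z: £14, £17, £23 (q = 3 of N = 6).
Individual gaps: 25−14 = 11; 25−17 = 8; 25−23 = 2.
Aggregate gap = £21.

£21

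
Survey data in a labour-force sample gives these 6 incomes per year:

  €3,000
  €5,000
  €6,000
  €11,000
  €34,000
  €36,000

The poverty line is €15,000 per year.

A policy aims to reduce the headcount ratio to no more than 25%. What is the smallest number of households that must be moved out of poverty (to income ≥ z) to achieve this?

3

Currently q = 4 of N = 6 are below the line (H = 0.667).
A headcount ratio of at most 25% allows at most ⌊0.25 × 6⌋ = 1 poor households.
So at least 4 − 1 = 3 must be lifted.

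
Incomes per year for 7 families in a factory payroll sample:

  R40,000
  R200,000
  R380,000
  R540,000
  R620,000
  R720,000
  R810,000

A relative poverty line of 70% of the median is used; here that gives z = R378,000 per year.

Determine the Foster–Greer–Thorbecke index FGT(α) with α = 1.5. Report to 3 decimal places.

0.167

Poor units: R40,000, R200,000 (q = 2 of N = 7).
Relative gaps: (378000−40000)/378000 = 0.8942; (378000−200000)/378000 = 0.4709.
Raised to α = 1.5: 0.84555; 0.32314.
Sum = 1.168687; FGT(1.5) = 1.168687 / 7 = 0.167.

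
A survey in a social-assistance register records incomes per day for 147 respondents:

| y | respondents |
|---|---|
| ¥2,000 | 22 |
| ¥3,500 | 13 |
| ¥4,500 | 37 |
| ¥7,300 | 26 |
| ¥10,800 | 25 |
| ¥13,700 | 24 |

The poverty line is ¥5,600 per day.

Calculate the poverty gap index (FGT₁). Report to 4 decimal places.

0.1788

Poor units: 22×¥2,000, 13×¥3,500, 37×¥4,500 (q = 72 of N = 147).
Shortfall ratios: (5600−2000)/5600 = 0.6429 (×22); (5600−3500)/5600 = 0.3750 (×13); (5600−4500)/5600 = 0.1964 (×37).
Sum of shortfalls = 26.285714; P₁ averages over all N: 26.285714 / 147 = 0.1788.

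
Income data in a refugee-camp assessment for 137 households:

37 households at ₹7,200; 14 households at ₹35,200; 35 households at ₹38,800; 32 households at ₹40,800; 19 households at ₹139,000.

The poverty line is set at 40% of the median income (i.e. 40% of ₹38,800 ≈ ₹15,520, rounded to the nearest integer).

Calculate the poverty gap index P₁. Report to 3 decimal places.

Below the line: 37×₹7,200 (q = 37 of N = 137).
Shortfall ratios: (15520−7200)/15520 = 0.5361 (×37).
Sum of shortfalls = 19.835052; P₁ averages over all N: 19.835052 / 137 = 0.145.

0.145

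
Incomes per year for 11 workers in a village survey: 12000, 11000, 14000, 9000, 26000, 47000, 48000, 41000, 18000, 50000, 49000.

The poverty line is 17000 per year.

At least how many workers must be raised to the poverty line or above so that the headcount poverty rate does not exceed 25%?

Currently q = 4 of N = 11 are below the line (H = 0.364).
A headcount ratio of at most 25% allows at most ⌊0.25 × 11⌋ = 2 poor workers.
So at least 4 − 2 = 2 must be lifted.

2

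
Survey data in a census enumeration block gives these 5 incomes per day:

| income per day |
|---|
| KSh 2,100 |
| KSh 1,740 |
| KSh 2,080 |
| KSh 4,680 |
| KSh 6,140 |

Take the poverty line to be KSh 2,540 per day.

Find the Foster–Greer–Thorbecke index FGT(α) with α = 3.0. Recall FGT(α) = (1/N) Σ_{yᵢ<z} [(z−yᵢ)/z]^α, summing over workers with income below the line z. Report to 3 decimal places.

Incomes under z: KSh 1,740, KSh 2,080, KSh 2,100 (q = 3 of N = 5).
Gap ratios (z−y)/z: (2540−1740)/2540 = 0.3150; (2540−2080)/2540 = 0.1811; (2540−2100)/2540 = 0.1732.
Raised to α = 3.0: 0.03124; 0.00594; 0.00520.
Sum = 0.042382; FGT(3.0) = 0.042382 / 5 = 0.008.

0.008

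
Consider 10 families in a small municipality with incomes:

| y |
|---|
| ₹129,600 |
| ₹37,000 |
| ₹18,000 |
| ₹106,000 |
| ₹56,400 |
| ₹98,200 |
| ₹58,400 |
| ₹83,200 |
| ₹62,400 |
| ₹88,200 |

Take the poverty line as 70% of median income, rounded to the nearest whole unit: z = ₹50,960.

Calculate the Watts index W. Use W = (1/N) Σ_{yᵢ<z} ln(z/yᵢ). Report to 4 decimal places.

Incomes under z: ₹18,000, ₹37,000 (q = 2 of N = 10).
Log gaps: ln(50960/18000) = 1.0407; ln(50960/37000) = 0.3201.
W = 1.360792 / 10 = 0.1361.

0.1361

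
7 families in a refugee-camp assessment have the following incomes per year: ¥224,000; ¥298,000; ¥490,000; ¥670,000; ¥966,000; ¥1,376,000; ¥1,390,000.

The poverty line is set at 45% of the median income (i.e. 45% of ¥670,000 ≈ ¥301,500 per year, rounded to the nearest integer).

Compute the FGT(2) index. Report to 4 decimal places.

Below z: ¥224,000, ¥298,000 (q = 2 of N = 7).
Shortfall ratios: (301500−224000)/301500 = 0.2570; (301500−298000)/301500 = 0.0116.
Squared: 0.0661; 0.0001.
Sum = 0.066208; P₂ = 0.066208 / 7 = 0.0095.

0.0095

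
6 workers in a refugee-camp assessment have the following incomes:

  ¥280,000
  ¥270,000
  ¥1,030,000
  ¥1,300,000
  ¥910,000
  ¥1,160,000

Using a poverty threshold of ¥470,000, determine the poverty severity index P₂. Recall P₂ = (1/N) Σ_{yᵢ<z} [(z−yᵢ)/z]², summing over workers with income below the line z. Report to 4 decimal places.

0.0574

Below the line: ¥270,000, ¥280,000 (q = 2 of N = 6).
Gap ratios (z−y)/z: (470000−270000)/470000 = 0.4255; (470000−280000)/470000 = 0.4043.
Squared: 0.1811; 0.1634.
Sum = 0.344500; P₂ = 0.344500 / 6 = 0.0574.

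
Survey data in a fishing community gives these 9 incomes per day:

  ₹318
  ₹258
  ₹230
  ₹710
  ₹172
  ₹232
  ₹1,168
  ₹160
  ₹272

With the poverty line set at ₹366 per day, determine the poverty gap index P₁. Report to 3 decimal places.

Below the line: ₹160, ₹172, ₹230, ₹232, ₹258, ₹272, ₹318 (q = 7 of N = 9).
Relative gaps: (366−160)/366 = 0.5628; (366−172)/366 = 0.5301; (366−230)/366 = 0.3716; (366−232)/366 = 0.3661; (366−258)/366 = 0.2951; (366−272)/366 = 0.2568; (366−318)/366 = 0.1311.
Σ = 2.513661. Dividing by the full population N = 9 gives P₁ = 0.279.

0.279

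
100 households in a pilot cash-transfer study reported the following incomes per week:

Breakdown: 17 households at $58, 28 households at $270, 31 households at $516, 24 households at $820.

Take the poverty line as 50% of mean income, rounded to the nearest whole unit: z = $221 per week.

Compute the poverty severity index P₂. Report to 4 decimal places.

0.0925

Below the line: 17×$58 (q = 17 of N = 100).
Normalized shortfalls: (221−58)/221 = 0.7376 (×17).
Squared: 0.5440 (×17).
Sum = 9.247825; P₂ = 9.247825 / 100 = 0.0925.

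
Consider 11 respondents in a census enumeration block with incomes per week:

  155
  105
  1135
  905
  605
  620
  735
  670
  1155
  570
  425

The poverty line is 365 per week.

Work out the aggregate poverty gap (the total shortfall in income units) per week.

470

Below z: 105, 155 (q = 2 of N = 11).
Individual gaps: 365−105 = 260; 365−155 = 210.
Aggregate gap = 470.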